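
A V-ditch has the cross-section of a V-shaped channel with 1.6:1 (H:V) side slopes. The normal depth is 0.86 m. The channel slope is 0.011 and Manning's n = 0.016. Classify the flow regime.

supercritical

For a triangular section with side slope z = 1.6: A = zy² = 1.6×0.86² = 1.183 m²; P = 2y√(1+z²) = 2×0.86×1.887 = 3.245 m.
Hydraulic radius R = A/P = 1.183/3.245 = 0.3646 m.
V = (1/n) R^(2/3) √S = (1/0.016) × 0.3646^(2/3) × √0.011 = 3.346 m/s. Hydraulic depth D_h = A/T = 1.183/2.752 = 0.43 m.
Froude number Fr = V/√(g·D_h) = 3.346/√(9.81×0.43) = 1.63, which is greater than 1, so the flow is supercritical.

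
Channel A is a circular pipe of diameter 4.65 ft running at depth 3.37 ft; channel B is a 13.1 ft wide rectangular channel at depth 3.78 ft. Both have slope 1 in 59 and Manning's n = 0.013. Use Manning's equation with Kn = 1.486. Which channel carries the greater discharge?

Channel A: For a circular section of diameter D = 4.65 ft at depth y = 3.37 ft, the central angle is θ = 2 arccos(1 − 2y/D) = 4.074 rad. Then A = (D²/8)(θ − sin θ) = 13.18 ft² and P = Dθ/2 = 9.472 ft. Hydraulic radius R = A/P = 13.18/9.472 = 1.392 ft. Q_A = (1.486/0.013)·13.18·1.392^(2/3)·√0.01695 = 244.5 ft³/s.
Channel B: Flow area A = b·y = 13.1 × 3.78 = 49.52 ft². Wetted perimeter P = b + 2y = 13.1 + 2×3.78 = 20.66 ft. Hydraulic radius R = A/P = 49.52/20.66 = 2.397 ft. Q_B = (1.486/0.013)·49.52·2.397^(2/3)·√0.01695 = 1320 ft³/s.
Q_A = 244.5 ft³/s vs Q_B = 1320 ft³/s, so channel B carries more.

channel B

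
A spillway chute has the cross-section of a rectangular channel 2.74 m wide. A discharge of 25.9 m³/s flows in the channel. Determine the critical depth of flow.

y_c = 2.09 m

For a rectangular channel, critical depth y_c = (q²/g)^(1/3) where q = Q/b = 25.9/2.74 = 9.453 m²/s.
So y_c = (9.453²/9.81)^(1/3) = 2.09 m.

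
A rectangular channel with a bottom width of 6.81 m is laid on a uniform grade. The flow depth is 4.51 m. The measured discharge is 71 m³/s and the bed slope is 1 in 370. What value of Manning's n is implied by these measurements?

Flow area A = b·y = 6.81 × 4.51 = 30.71 m². Wetted perimeter P = b + 2y = 6.81 + 2×4.51 = 15.83 m.
Hydraulic radius R = A/P = 30.71/15.83 = 1.94 m.
Rearranging Manning's equation: n = (1/Q) A R^(2/3) S^(1/2) = (1/71) × 30.71 × 1.94^(2/3) × √0.002703 = 0.035.

n = 0.035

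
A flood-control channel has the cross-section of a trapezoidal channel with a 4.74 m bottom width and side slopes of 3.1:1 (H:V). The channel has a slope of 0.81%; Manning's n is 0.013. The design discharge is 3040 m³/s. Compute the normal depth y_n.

y_n = 6.99 m

Manning's equation rearranged: A R^(2/3) = nQ / (1·√S) = 0.013 × 3040 / (√0.0081) = 439.1.
At y = 5.66 m: A R^(2/3) = 264.2 — low.
At y = 7.92 m: A R^(2/3) = 596 — high.
At y = 6.99 m: A R^(2/3) = 439.3 — ≈ 439.1.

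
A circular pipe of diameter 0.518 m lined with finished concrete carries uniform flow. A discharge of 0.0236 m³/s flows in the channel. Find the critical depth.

At critical depth, Q² T / (g A³) = 1, i.e. A³/T = Q²/g = 0.0236²/9.81 = 0.00005677.
At y = 0.112 m: A³/T = 0.00008845 — over.
At y = 0.1 m: A³/T = 0.00005675 — ≈ 0.00005677.

y_c = 0.1 m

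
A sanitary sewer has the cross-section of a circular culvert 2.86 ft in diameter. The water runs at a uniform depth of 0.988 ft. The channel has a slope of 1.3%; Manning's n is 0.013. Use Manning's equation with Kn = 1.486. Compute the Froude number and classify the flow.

supercritical

For a circular section of diameter D = 2.86 ft at depth y = 0.988 ft, the central angle is θ = 2 arccos(1 − 2y/D) = 2.513 rad. Then A = (D²/8)(θ − sin θ) = 1.968 ft² and P = Dθ/2 = 3.594 ft.
Hydraulic radius R = A/P = 1.968/3.594 = 0.5477 ft.
V = (1.486/n) R^(2/3) √S = (1.486/0.013) × 0.5477^(2/3) × √0.013 = 8.725 ft/s. Hydraulic depth D_h = A/T = 1.968/2.72 = 0.7237 ft.
Froude number Fr = V/√(g·D_h) = 8.725/√(32.2×0.7237) = 1.81, which is greater than 1, so the flow is supercritical.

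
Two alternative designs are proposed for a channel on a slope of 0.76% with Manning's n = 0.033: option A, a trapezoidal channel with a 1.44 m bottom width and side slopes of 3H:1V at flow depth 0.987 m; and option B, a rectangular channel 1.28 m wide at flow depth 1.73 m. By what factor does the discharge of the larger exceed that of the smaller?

2.23

Channel A: With bottom width b = 1.44 m and side slope z = 3: A = (b + zy)y = (1.44 + 3×0.987)×0.987 = 4.344 m²; P = b + 2y√(1+z²) = 1.44 + 2×0.987×3.162 = 7.682 m. Hydraulic radius R = A/P = 4.344/7.682 = 0.5654 m. Q_A = (1/0.033)·4.344·0.5654^(2/3)·√0.0076 = 7.847 m³/s.
Channel B: Flow area A = b·y = 1.28 × 1.73 = 2.214 m². Wetted perimeter P = b + 2y = 1.28 + 2×1.73 = 4.74 m. Hydraulic radius R = A/P = 2.214/4.74 = 0.4672 m. Q_B = (1/0.033)·2.214·0.4672^(2/3)·√0.0076 = 3.522 m³/s.
The larger discharge is 7.847 m³/s and the smaller is 3.522 m³/s; the ratio is 2.23.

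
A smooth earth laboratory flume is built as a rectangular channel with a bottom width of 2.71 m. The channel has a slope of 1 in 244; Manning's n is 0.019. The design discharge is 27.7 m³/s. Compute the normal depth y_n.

y_n = 3.15 m

Manning's equation rearranged: A R^(2/3) = nQ / (1·√S) = 0.019 × 27.7 / (√0.004098) = 8.221.
Try y = 3.52 m: A R^(2/3) = 9.401 — too large.
Try y = 2.2 m: A R^(2/3) = 5.302 — too small.
Try y = 3.15 m: A R^(2/3) = 8.235 — ≈ 8.221.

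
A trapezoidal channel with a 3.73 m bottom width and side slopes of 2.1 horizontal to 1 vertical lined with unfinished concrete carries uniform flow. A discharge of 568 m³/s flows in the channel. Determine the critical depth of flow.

y_c = 6.02 m

At critical depth, Q² T / (g A³) = 1, i.e. A³/T = Q²/g = 568²/9.81 = 32890.
Try y = 7.46 m: A³/T = 86400 — over.
Try y = 6.02 m: A³/T = 33000 — ≈ 32890.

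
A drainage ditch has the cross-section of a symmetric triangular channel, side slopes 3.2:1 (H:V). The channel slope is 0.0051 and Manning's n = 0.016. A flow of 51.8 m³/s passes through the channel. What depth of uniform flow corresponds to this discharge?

Manning's equation rearranged: A R^(2/3) = nQ / (1·√S) = 0.016 × 51.8 / (√0.0051) = 11.61.
Trying y = 2.26 m: A R^(2/3) = 17.19 — too large.
Trying y = 1.47 m: A R^(2/3) = 5.46 — too small.
Trying y = 1.95 m: A R^(2/3) = 11.6 — close enough.

y_n = 1.95 m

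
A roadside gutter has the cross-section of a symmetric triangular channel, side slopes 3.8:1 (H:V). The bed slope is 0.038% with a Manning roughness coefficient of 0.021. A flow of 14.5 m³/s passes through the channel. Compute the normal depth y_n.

y_n = 2.04 m

Manning's equation rearranged: A R^(2/3) = nQ / (1·√S) = 0.021 × 14.5 / (√0.00038) = 15.62.
At y = 1.77 m: A R^(2/3) = 10.73 — short.
At y = 2.29 m: A R^(2/3) = 21.33 — over.
At y = 2.04 m: A R^(2/3) = 15.67 — close enough.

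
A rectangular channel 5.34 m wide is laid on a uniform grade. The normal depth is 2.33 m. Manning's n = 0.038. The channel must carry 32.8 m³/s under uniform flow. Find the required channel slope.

Flow area A = b·y = 5.34 × 2.33 = 12.44 m². Wetted perimeter P = b + 2y = 5.34 + 2×2.33 = 10 m.
Hydraulic radius R = A/P = 12.44/10 = 1.244 m.
From Manning's equation, S = [nQ / (1 A R^(2/3))]² = [0.038 × 32.8 / (1 × 12.44 × 1.244^(2/3))]² = 0.0075.

S = 0.0075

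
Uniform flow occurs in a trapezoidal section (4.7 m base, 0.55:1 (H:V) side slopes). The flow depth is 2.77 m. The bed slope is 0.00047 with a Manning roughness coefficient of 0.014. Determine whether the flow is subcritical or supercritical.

subcritical

With bottom width b = 4.7 m and side slope z = 0.55: A = (b + zy)y = (4.7 + 0.55×2.77)×2.77 = 17.24 m²; P = b + 2y√(1+z²) = 4.7 + 2×2.77×1.141 = 11.02 m.
Hydraulic radius R = A/P = 17.24/11.02 = 1.564 m.
V = (1/n) R^(2/3) √S = (1/0.014) × 1.564^(2/3) × √0.00047 = 2.086 m/s. Hydraulic depth D_h = A/T = 17.24/7.747 = 2.225 m.
Froude number Fr = V/√(g·D_h) = 2.086/√(9.81×2.225) = 0.447, which is less than 1, so the flow is subcritical.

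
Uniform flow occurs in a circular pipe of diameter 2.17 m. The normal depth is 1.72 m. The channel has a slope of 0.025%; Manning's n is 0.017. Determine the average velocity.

V = 0.705 m/s

For a circular section of diameter D = 2.17 m at depth y = 1.72 m, the central angle is θ = 2 arccos(1 − 2y/D) = 4.392 rad. Then A = (D²/8)(θ − sin θ) = 3.144 m² and P = Dθ/2 = 4.765 m.
Hydraulic radius R = A/P = 3.144/4.765 = 0.6597 m.
From Manning's equation, V = (1/n) R^(2/3) S^(1/2) = (1/0.017) × 0.6597^(2/3) × 0.00025^(1/2) = 0.705 m/s.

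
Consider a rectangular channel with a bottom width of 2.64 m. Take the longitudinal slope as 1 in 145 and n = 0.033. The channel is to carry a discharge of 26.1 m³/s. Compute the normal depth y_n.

Manning's equation rearranged: A R^(2/3) = nQ / (1·√S) = 0.033 × 26.1 / (√0.006897) = 10.37.
Trying y = 3.48 m: A R^(2/3) = 8.922 — too small.
Trying y = 4.65 m: A R^(2/3) = 12.51 — too large.
Trying y = 3.96 m: A R^(2/3) = 10.38 — close enough.

y_n = 3.96 m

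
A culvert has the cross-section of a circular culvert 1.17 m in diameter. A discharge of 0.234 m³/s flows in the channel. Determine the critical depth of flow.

y_c = 0.258 m

At critical depth, Q² T / (g A³) = 1, i.e. A³/T = Q²/g = 0.234²/9.81 = 0.005582.
Trying y = 0.309 m: A³/T = 0.01135 — high.
Trying y = 0.219 m: A³/T = 0.002956 — low.
Trying y = 0.258 m: A³/T = 0.005615 — close enough.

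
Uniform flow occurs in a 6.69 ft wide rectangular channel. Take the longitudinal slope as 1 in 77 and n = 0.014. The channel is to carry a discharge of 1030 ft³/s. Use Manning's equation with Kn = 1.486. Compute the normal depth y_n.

y_n = 7.31 ft

Manning's equation rearranged: A R^(2/3) = nQ / (1.486·√S) = 0.014 × 1030 / (1.486 × √0.01299) = 85.15.
At y = 8.98 ft: A R^(2/3) = 108.8 — too large.
At y = 6.19 ft: A R^(2/3) = 69.44 — too small.
At y = 7.31 ft: A R^(2/3) = 85.08 — matches.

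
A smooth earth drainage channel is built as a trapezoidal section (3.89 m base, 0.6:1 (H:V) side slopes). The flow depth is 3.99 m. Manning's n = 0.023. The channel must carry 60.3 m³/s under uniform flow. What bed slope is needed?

With bottom width b = 3.89 m and side slope z = 0.6: A = (b + zy)y = (3.89 + 0.6×3.99)×3.99 = 25.07 m²; P = b + 2y√(1+z²) = 3.89 + 2×3.99×1.166 = 13.2 m.
Hydraulic radius R = A/P = 25.07/13.2 = 1.9 m.
From Manning's equation, S = [nQ / (1 A R^(2/3))]² = [0.023 × 60.3 / (1 × 25.07 × 1.9^(2/3))]² = 0.0013.

S = 0.0013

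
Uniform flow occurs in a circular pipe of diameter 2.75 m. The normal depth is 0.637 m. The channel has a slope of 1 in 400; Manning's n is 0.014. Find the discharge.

For a circular section of diameter D = 2.75 m at depth y = 0.637 m, the central angle is θ = 2 arccos(1 − 2y/D) = 2.008 rad. Then A = (D²/8)(θ − sin θ) = 1.042 m² and P = Dθ/2 = 2.762 m.
Hydraulic radius R = A/P = 1.042/2.762 = 0.3775 m.
Manning's equation: Q = (1/n) A R^(2/3) S^(1/2) = (1/0.014) × 1.042 × 0.3775^(2/3) × 0.0025^(1/2) = 1.94 m³/s.

Q = 1.94 m³/s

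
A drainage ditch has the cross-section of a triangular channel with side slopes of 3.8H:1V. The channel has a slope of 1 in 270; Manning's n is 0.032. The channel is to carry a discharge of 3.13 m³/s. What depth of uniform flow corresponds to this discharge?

Manning's equation rearranged: A R^(2/3) = nQ / (1·√S) = 0.032 × 3.13 / (√0.003704) = 1.646.
Try y = 0.617 m: A R^(2/3) = 0.6459 — too small.
Try y = 0.974 m: A R^(2/3) = 2.182 — too large.
Try y = 0.876 m: A R^(2/3) = 1.645 — close enough.

y_n = 0.876 m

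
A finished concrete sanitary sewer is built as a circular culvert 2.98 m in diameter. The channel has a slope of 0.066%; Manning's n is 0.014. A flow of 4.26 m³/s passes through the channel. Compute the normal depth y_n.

y_n = 1.32 m

Manning's equation rearranged: A R^(2/3) = nQ / (1·√S) = 0.014 × 4.26 / (√0.00066) = 2.321.
Trying y = 0.976 m: A R^(2/3) = 1.329 — short.
Trying y = 1.44 m: A R^(2/3) = 2.703 — over.
Trying y = 1.32 m: A R^(2/3) = 2.322 — matches.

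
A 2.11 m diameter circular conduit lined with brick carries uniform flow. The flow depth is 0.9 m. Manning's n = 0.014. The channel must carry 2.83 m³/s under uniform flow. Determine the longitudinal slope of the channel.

S = 0.0021

For a circular section of diameter D = 2.11 m at depth y = 0.9 m, the central angle is θ = 2 arccos(1 − 2y/D) = 2.847 rad. Then A = (D²/8)(θ − sin θ) = 1.422 m² and P = Dθ/2 = 3.003 m.
Hydraulic radius R = A/P = 1.422/3.003 = 0.4736 m.
From Manning's equation, S = [nQ / (1 A R^(2/3))]² = [0.014 × 2.83 / (1 × 1.422 × 0.4736^(2/3))]² = 0.0021.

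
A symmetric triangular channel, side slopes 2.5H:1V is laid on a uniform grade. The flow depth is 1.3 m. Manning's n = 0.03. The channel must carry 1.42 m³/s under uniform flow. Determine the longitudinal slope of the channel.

S = 0.000199

For a triangular section with side slope z = 2.5: A = zy² = 2.5×1.3² = 4.225 m²; P = 2y√(1+z²) = 2×1.3×2.693 = 7.001 m.
Hydraulic radius R = A/P = 4.225/7.001 = 0.6035 m.
From Manning's equation, S = [nQ / (1 A R^(2/3))]² = [0.03 × 1.42 / (1 × 4.225 × 0.6035^(2/3))]² = 0.000199.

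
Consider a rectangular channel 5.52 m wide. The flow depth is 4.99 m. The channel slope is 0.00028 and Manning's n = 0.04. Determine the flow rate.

Q = 16.9 m³/s

Flow area A = b·y = 5.52 × 4.99 = 27.54 m². Wetted perimeter P = b + 2y = 5.52 + 2×4.99 = 15.5 m.
Hydraulic radius R = A/P = 27.54/15.5 = 1.777 m.
Manning's equation: Q = (1/n) A R^(2/3) S^(1/2) = (1/0.04) × 27.54 × 1.777^(2/3) × 0.00028^(1/2) = 16.9 m³/s.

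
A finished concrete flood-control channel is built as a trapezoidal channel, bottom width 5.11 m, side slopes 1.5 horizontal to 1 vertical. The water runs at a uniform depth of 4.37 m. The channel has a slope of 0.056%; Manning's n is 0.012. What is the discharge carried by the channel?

Q = 182 m³/s

With bottom width b = 5.11 m and side slope z = 1.5: A = (b + zy)y = (5.11 + 1.5×4.37)×4.37 = 50.98 m²; P = b + 2y√(1+z²) = 5.11 + 2×4.37×1.803 = 20.87 m.
Hydraulic radius R = A/P = 50.98/20.87 = 2.443 m.
Manning's equation: Q = (1/n) A R^(2/3) S^(1/2) = (1/0.012) × 50.98 × 2.443^(2/3) × 0.00056^(1/2) = 182 m³/s.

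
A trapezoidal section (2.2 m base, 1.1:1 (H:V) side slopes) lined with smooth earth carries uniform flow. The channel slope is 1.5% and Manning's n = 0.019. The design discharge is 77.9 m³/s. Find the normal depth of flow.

y_n = 2.28 m

Manning's equation rearranged: A R^(2/3) = nQ / (1·√S) = 0.019 × 77.9 / (√0.015) = 12.08.
At y = 2.7 m: A R^(2/3) = 17.18 — high.
At y = 1.81 m: A R^(2/3) = 7.589 — low.
At y = 2.28 m: A R^(2/3) = 12.09 — ≈ 12.08.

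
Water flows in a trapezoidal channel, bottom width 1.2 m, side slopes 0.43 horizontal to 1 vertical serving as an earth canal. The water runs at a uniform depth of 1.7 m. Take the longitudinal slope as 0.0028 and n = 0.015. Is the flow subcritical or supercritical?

subcritical

With bottom width b = 1.2 m and side slope z = 0.43: A = (b + zy)y = (1.2 + 0.43×1.7)×1.7 = 3.283 m²; P = b + 2y√(1+z²) = 1.2 + 2×1.7×1.089 = 4.901 m.
Hydraulic radius R = A/P = 3.283/4.901 = 0.6698 m.
V = (1/n) R^(2/3) √S = (1/0.015) × 0.6698^(2/3) × √0.0028 = 2.701 m/s. Hydraulic depth D_h = A/T = 3.283/2.662 = 1.233 m.
Froude number Fr = V/√(g·D_h) = 2.701/√(9.81×1.233) = 0.776, which is less than 1, so the flow is subcritical.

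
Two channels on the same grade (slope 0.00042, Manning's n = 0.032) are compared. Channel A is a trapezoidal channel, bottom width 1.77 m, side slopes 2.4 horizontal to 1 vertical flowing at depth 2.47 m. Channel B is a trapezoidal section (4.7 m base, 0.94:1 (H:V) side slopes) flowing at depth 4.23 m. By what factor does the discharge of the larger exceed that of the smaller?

Channel A: With bottom width b = 1.77 m and side slope z = 2.4: A = (b + zy)y = (1.77 + 2.4×2.47)×2.47 = 19.01 m²; P = b + 2y√(1+z²) = 1.77 + 2×2.47×2.6 = 14.61 m. Hydraulic radius R = A/P = 19.01/14.61 = 1.301 m. Q_A = (1/0.032)·19.01·1.301^(2/3)·√0.00042 = 14.51 m³/s.
Channel B: With bottom width b = 4.7 m and side slope z = 0.94: A = (b + zy)y = (4.7 + 0.94×4.23)×4.23 = 36.7 m²; P = b + 2y√(1+z²) = 4.7 + 2×4.23×1.372 = 16.31 m. Hydraulic radius R = A/P = 36.7/16.31 = 2.25 m. Q_B = (1/0.032)·36.7·2.25^(2/3)·√0.00042 = 40.36 m³/s.
The larger discharge is 40.36 m³/s and the smaller is 14.51 m³/s; the ratio is 2.78.

2.78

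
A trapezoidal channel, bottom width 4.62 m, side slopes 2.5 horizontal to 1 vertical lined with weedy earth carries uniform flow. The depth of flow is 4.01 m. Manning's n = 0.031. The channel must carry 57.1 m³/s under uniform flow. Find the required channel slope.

S = 0.00031

With bottom width b = 4.62 m and side slope z = 2.5: A = (b + zy)y = (4.62 + 2.5×4.01)×4.01 = 58.73 m²; P = b + 2y√(1+z²) = 4.62 + 2×4.01×2.693 = 26.21 m.
Hydraulic radius R = A/P = 58.73/26.21 = 2.24 m.
From Manning's equation, S = [nQ / (1 A R^(2/3))]² = [0.031 × 57.1 / (1 × 58.73 × 2.24^(2/3))]² = 0.00031.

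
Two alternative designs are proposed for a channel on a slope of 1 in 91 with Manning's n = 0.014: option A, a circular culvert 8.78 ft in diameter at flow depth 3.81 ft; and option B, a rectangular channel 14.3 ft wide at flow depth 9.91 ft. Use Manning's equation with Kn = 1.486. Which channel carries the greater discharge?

channel B

Channel A: For a circular section of diameter D = 8.78 ft at depth y = 3.81 ft, the central angle is θ = 2 arccos(1 − 2y/D) = 2.877 rad. Then A = (D²/8)(θ − sin θ) = 25.19 ft² and P = Dθ/2 = 12.63 ft. Hydraulic radius R = A/P = 25.19/12.63 = 1.995 ft. Q_A = (1.486/0.014)·25.19·1.995^(2/3)·√0.01099 = 444.3 ft³/s.
Channel B: Flow area A = b·y = 14.3 × 9.91 = 141.7 ft². Wetted perimeter P = b + 2y = 14.3 + 2×9.91 = 34.12 ft. Hydraulic radius R = A/P = 141.7/34.12 = 4.153 ft. Q_B = (1.486/0.014)·141.7·4.153^(2/3)·√0.01099 = 4074 ft³/s.
Q_A = 444.3 ft³/s vs Q_B = 4074 ft³/s, so channel B carries more.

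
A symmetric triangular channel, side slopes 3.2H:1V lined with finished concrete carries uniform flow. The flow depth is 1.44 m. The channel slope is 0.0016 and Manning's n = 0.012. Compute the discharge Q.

For a triangular section with side slope z = 3.2: A = zy² = 3.2×1.44² = 6.636 m²; P = 2y√(1+z²) = 2×1.44×3.353 = 9.656 m.
Hydraulic radius R = A/P = 6.636/9.656 = 0.6872 m.
Manning's equation: Q = (1/n) A R^(2/3) S^(1/2) = (1/0.012) × 6.636 × 0.6872^(2/3) × 0.0016^(1/2) = 17.2 m³/s.

Q = 17.2 m³/s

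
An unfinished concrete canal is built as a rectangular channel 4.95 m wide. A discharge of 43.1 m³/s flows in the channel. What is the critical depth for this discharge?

y_c = 1.98 m

For a rectangular channel, critical depth y_c = (q²/g)^(1/3) where q = Q/b = 43.1/4.95 = 8.707 m²/s.
So y_c = (8.707²/9.81)^(1/3) = 1.98 m.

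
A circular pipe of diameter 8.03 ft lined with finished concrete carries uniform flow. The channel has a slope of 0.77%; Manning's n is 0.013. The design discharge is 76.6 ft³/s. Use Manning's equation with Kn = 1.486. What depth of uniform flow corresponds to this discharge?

y_n = 1.67 ft

Manning's equation rearranged: A R^(2/3) = nQ / (1.486·√S) = 0.013 × 76.6 / (1.486 × √0.0077) = 7.637.
Trying y = 2.12 ft: A R^(2/3) = 12.3 — over.
Trying y = 1.67 ft: A R^(2/3) = 7.638 — close enough.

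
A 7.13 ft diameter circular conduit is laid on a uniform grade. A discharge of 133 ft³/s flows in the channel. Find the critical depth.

At critical depth, Q² T / (g A³) = 1, i.e. A³/T = Q²/g = 133²/32.2 = 549.3.
Trying y = 3.59 ft: A³/T = 1146 — over.
Trying y = 2.26 ft: A³/T = 193.6 — short.
Trying y = 2.96 ft: A³/T = 547.7 — close enough.

y_c = 2.96 ft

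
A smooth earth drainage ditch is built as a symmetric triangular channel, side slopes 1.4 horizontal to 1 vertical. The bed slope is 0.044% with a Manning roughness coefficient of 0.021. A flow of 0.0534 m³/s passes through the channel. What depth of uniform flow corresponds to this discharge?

Manning's equation rearranged: A R^(2/3) = nQ / (1·√S) = 0.021 × 0.0534 / (√0.00044) = 0.05346.
At y = 0.28 m: A R^(2/3) = 0.02579 — low.
At y = 0.368 m: A R^(2/3) = 0.05346 — matches.

y_n = 0.368 m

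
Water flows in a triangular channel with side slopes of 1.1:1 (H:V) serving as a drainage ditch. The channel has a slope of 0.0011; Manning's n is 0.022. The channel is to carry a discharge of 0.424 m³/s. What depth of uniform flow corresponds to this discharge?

Manning's equation rearranged: A R^(2/3) = nQ / (1·√S) = 0.022 × 0.424 / (√0.0011) = 0.2812.
Try y = 0.941 m: A R^(2/3) = 0.482 — too large.
Try y = 0.687 m: A R^(2/3) = 0.2083 — too small.
Try y = 0.769 m: A R^(2/3) = 0.2814 — ≈ 0.2812.

y_n = 0.769 m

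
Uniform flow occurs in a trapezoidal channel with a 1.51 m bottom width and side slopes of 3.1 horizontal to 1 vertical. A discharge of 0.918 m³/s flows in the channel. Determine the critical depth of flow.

y_c = 0.276 m

At critical depth, Q² T / (g A³) = 1, i.e. A³/T = Q²/g = 0.918²/9.81 = 0.0859.
Try y = 0.349 m: A³/T = 0.2015 — too large.
Try y = 0.21 m: A³/T = 0.03324 — too small.
Try y = 0.276 m: A³/T = 0.0864 — ≈ 0.0859.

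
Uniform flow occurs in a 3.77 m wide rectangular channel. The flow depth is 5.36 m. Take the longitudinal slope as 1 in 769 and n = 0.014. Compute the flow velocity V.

V = 3.22 m/s

Flow area A = b·y = 3.77 × 5.36 = 20.21 m². Wetted perimeter P = b + 2y = 3.77 + 2×5.36 = 14.49 m.
Hydraulic radius R = A/P = 20.21/14.49 = 1.395 m.
From Manning's equation, V = (1/n) R^(2/3) S^(1/2) = (1/0.014) × 1.395^(2/3) × 0.0013^(1/2) = 3.22 m/s.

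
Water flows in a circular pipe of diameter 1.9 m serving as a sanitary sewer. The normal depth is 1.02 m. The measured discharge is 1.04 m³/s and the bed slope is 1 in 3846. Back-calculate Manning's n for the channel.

n = 0.0151

For a circular section of diameter D = 1.9 m at depth y = 1.02 m, the central angle is θ = 2 arccos(1 − 2y/D) = 3.289 rad. Then A = (D²/8)(θ − sin θ) = 1.551 m² and P = Dθ/2 = 3.125 m.
Hydraulic radius R = A/P = 1.551/3.125 = 0.4962 m.
Rearranging Manning's equation: n = (1/Q) A R^(2/3) S^(1/2) = (1/1.04) × 1.551 × 0.4962^(2/3) × √0.00026 = 0.0151.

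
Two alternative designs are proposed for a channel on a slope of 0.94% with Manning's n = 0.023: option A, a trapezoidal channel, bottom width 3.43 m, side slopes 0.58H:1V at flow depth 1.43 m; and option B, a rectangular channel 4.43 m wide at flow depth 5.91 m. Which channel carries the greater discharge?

Channel A: With bottom width b = 3.43 m and side slope z = 0.58: A = (b + zy)y = (3.43 + 0.58×1.43)×1.43 = 6.091 m²; P = b + 2y√(1+z²) = 3.43 + 2×1.43×1.156 = 6.736 m. Hydraulic radius R = A/P = 6.091/6.736 = 0.9042 m. Q_A = (1/0.023)·6.091·0.9042^(2/3)·√0.0094 = 24.01 m³/s.
Channel B: Flow area A = b·y = 4.43 × 5.91 = 26.18 m². Wetted perimeter P = b + 2y = 4.43 + 2×5.91 = 16.25 m. Hydraulic radius R = A/P = 26.18/16.25 = 1.611 m. Q_B = (1/0.023)·26.18·1.611^(2/3)·√0.0094 = 151.7 m³/s.
Q_A = 24.01 m³/s vs Q_B = 151.7 m³/s, so channel B carries more.

channel B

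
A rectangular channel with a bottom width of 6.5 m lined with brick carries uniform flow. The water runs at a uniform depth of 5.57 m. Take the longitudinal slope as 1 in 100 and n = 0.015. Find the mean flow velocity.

Flow area A = b·y = 6.5 × 5.57 = 36.2 m². Wetted perimeter P = b + 2y = 6.5 + 2×5.57 = 17.64 m.
Hydraulic radius R = A/P = 36.2/17.64 = 2.052 m.
From Manning's equation, V = (1/n) R^(2/3) S^(1/2) = (1/0.015) × 2.052^(2/3) × 0.01^(1/2) = 10.8 m/s.

V = 10.8 m/s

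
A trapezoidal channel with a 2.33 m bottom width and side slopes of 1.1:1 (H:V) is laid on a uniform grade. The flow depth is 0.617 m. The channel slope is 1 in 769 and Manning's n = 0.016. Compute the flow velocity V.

With bottom width b = 2.33 m and side slope z = 1.1: A = (b + zy)y = (2.33 + 1.1×0.617)×0.617 = 1.856 m²; P = b + 2y√(1+z²) = 2.33 + 2×0.617×1.487 = 4.164 m.
Hydraulic radius R = A/P = 1.856/4.164 = 0.4458 m.
From Manning's equation, V = (1/n) R^(2/3) S^(1/2) = (1/0.016) × 0.4458^(2/3) × 0.0013^(1/2) = 1.32 m/s.

V = 1.32 m/s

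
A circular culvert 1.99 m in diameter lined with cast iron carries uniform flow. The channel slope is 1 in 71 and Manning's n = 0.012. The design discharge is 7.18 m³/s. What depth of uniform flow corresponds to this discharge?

Manning's equation rearranged: A R^(2/3) = nQ / (1·√S) = 0.012 × 7.18 / (√0.01408) = 0.726.
At y = 0.686 m: A R^(2/3) = 0.499 — too small.
At y = 1.04 m: A R^(2/3) = 1.052 — too large.
At y = 0.84 m: A R^(2/3) = 0.7256 — ≈ 0.726.

y_n = 0.84 m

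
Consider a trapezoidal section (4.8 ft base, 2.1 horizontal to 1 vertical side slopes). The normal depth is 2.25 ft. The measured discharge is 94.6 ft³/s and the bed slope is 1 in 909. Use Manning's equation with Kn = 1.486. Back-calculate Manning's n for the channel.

n = 0.014

With bottom width b = 4.8 ft and side slope z = 2.1: A = (b + zy)y = (4.8 + 2.1×2.25)×2.25 = 21.43 ft²; P = b + 2y√(1+z²) = 4.8 + 2×2.25×2.326 = 15.27 ft.
Hydraulic radius R = A/P = 21.43/15.27 = 1.404 ft.
Rearranging Manning's equation: n = (1.486/Q) A R^(2/3) S^(1/2) = (1.486/94.6) × 21.43 × 1.404^(2/3) × √0.0011 = 0.014.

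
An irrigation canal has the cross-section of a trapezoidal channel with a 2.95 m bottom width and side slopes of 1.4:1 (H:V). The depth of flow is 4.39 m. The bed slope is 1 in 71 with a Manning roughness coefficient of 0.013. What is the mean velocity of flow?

With bottom width b = 2.95 m and side slope z = 1.4: A = (b + zy)y = (2.95 + 1.4×4.39)×4.39 = 39.93 m²; P = b + 2y√(1+z²) = 2.95 + 2×4.39×1.72 = 18.06 m.
Hydraulic radius R = A/P = 39.93/18.06 = 2.212 m.
From Manning's equation, V = (1/n) R^(2/3) S^(1/2) = (1/0.013) × 2.212^(2/3) × 0.01408^(1/2) = 15.5 m/s.

V = 15.5 m/s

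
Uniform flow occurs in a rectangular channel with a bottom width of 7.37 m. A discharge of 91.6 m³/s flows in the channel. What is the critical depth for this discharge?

y_c = 2.51 m

For a rectangular channel, critical depth y_c = (q²/g)^(1/3) where q = Q/b = 91.6/7.37 = 12.43 m²/s.
So y_c = (12.43²/9.81)^(1/3) = 2.51 m.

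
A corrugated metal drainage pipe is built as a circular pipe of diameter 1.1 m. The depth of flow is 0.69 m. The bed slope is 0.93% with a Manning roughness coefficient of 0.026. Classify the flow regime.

subcritical

For a circular section of diameter D = 1.1 m at depth y = 0.69 m, the central angle is θ = 2 arccos(1 − 2y/D) = 3.656 rad. Then A = (D²/8)(θ − sin θ) = 0.6275 m² and P = Dθ/2 = 2.011 m.
Hydraulic radius R = A/P = 0.6275/2.011 = 0.312 m.
V = (1/n) R^(2/3) √S = (1/0.026) × 0.312^(2/3) × √0.0093 = 1.706 m/s. Hydraulic depth D_h = A/T = 0.6275/1.064 = 0.5899 m.
Froude number Fr = V/√(g·D_h) = 1.706/√(9.81×0.5899) = 0.709, which is less than 1, so the flow is subcritical.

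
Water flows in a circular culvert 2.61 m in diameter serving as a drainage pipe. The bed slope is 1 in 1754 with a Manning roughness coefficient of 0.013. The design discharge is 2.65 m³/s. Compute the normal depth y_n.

y_n = 1.08 m

Manning's equation rearranged: A R^(2/3) = nQ / (1·√S) = 0.013 × 2.65 / (√0.0005701) = 1.443.
Trying y = 0.842 m: A R^(2/3) = 0.9065 — too small.
Trying y = 1.08 m: A R^(2/3) = 1.443 — close enough.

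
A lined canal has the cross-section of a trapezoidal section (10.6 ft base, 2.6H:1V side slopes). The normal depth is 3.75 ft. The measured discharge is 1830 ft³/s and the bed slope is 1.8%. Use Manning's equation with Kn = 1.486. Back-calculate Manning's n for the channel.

With bottom width b = 10.6 ft and side slope z = 2.6: A = (b + zy)y = (10.6 + 2.6×3.75)×3.75 = 76.31 ft²; P = b + 2y√(1+z²) = 10.6 + 2×3.75×2.786 = 31.49 ft.
Hydraulic radius R = A/P = 76.31/31.49 = 2.423 ft.
Rearranging Manning's equation: n = (1.486/Q) A R^(2/3) S^(1/2) = (1.486/1830) × 76.31 × 2.423^(2/3) × √0.018 = 0.015.

n = 0.015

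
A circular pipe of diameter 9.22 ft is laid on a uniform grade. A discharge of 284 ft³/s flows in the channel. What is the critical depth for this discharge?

At critical depth, Q² T / (g A³) = 1, i.e. A³/T = Q²/g = 284²/32.2 = 2505.
Try y = 4.82 ft: A³/T = 4783 — over.
Try y = 4.07 ft: A³/T = 2506 — close enough.

y_c = 4.07 ft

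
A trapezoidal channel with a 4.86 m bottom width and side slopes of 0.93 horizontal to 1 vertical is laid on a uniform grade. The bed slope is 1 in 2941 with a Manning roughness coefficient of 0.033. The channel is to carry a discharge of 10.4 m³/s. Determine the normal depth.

Manning's equation rearranged: A R^(2/3) = nQ / (1·√S) = 0.033 × 10.4 / (√0.00034) = 18.61.
Trying y = 1.6 m: A R^(2/3) = 10.83 — low.
Trying y = 2.18 m: A R^(2/3) = 18.69 — close enough.

y_n = 2.18 m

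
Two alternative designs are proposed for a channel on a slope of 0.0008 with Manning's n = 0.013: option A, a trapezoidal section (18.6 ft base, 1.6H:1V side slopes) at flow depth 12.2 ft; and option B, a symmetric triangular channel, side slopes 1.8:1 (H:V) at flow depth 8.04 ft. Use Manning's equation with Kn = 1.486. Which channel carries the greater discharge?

Channel A: With bottom width b = 18.6 ft and side slope z = 1.6: A = (b + zy)y = (18.6 + 1.6×12.2)×12.2 = 465.1 ft²; P = b + 2y√(1+z²) = 18.6 + 2×12.2×1.887 = 64.64 ft. Hydraulic radius R = A/P = 465.1/64.64 = 7.195 ft. Q_A = (1.486/0.013)·465.1·7.195^(2/3)·√0.0008 = 5604 ft³/s.
Channel B: For a triangular section with side slope z = 1.8: A = zy² = 1.8×8.04² = 116.4 ft²; P = 2y√(1+z²) = 2×8.04×2.059 = 33.11 ft. Hydraulic radius R = A/P = 116.4/33.11 = 3.514 ft. Q_B = (1.486/0.013)·116.4·3.514^(2/3)·√0.0008 = 869.5 ft³/s.
Q_A = 5604 ft³/s vs Q_B = 869.5 ft³/s, so channel A carries more.

channel A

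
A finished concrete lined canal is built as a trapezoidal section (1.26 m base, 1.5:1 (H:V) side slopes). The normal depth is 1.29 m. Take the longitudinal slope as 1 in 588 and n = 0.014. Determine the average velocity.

With bottom width b = 1.26 m and side slope z = 1.5: A = (b + zy)y = (1.26 + 1.5×1.29)×1.29 = 4.122 m²; P = b + 2y√(1+z²) = 1.26 + 2×1.29×1.803 = 5.911 m.
Hydraulic radius R = A/P = 4.122/5.911 = 0.6972 m.
From Manning's equation, V = (1/n) R^(2/3) S^(1/2) = (1/0.014) × 0.6972^(2/3) × 0.001701^(1/2) = 2.32 m/s.

V = 2.32 m/s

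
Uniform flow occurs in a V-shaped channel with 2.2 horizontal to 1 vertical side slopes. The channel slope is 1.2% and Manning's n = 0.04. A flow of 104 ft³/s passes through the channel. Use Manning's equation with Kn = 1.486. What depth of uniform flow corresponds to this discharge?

Manning's equation rearranged: A R^(2/3) = nQ / (1.486·√S) = 0.04 × 104 / (1.486 × √0.012) = 25.56.
Trying y = 3.77 ft: A R^(2/3) = 44.82 — over.
Trying y = 2.14 ft: A R^(2/3) = 9.9 — short.
Trying y = 3.05 ft: A R^(2/3) = 25.47 — matches.

y_n = 3.05 ft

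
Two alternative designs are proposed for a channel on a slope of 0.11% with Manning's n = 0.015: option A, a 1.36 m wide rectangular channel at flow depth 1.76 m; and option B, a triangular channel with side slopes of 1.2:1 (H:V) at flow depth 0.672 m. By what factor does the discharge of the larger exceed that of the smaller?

Channel A: Flow area A = b·y = 1.36 × 1.76 = 2.394 m². Wetted perimeter P = b + 2y = 1.36 + 2×1.76 = 4.88 m. Hydraulic radius R = A/P = 2.394/4.88 = 0.4905 m. Q_A = (1/0.015)·2.394·0.4905^(2/3)·√0.0011 = 3.292 m³/s.
Channel B: For a triangular section with side slope z = 1.2: A = zy² = 1.2×0.672² = 0.5419 m²; P = 2y√(1+z²) = 2×0.672×1.562 = 2.099 m. Hydraulic radius R = A/P = 0.5419/2.099 = 0.2581 m. Q_B = (1/0.015)·0.5419·0.2581^(2/3)·√0.0011 = 0.4857 m³/s.
The larger discharge is 3.292 m³/s and the smaller is 0.4857 m³/s; the ratio is 6.78.

6.78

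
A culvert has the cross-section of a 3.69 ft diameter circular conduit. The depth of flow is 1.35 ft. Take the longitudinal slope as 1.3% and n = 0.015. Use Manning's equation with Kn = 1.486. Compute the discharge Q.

Q = 32.7 ft³/s

For a circular section of diameter D = 3.69 ft at depth y = 1.35 ft, the central angle is θ = 2 arccos(1 − 2y/D) = 2.598 rad. Then A = (D²/8)(θ − sin θ) = 3.543 ft² and P = Dθ/2 = 4.794 ft.
Hydraulic radius R = A/P = 3.543/4.794 = 0.739 ft.
Manning's equation: Q = (1.486/n) A R^(2/3) S^(1/2) = (1.486/0.015) × 3.543 × 0.739^(2/3) × 0.013^(1/2) = 32.7 ft³/s.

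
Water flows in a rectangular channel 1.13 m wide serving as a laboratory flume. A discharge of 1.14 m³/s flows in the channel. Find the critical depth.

For a rectangular channel, critical depth y_c = (q²/g)^(1/3) where q = Q/b = 1.14/1.13 = 1.009 m²/s.
So y_c = (1.009²/9.81)^(1/3) = 0.47 m.

y_c = 0.47 m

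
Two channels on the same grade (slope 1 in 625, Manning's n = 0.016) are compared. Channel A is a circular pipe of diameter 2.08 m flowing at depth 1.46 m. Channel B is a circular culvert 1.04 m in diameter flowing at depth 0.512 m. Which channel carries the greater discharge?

channel A

Channel A: For a circular section of diameter D = 2.08 m at depth y = 1.46 m, the central angle is θ = 2 arccos(1 − 2y/D) = 3.973 rad. Then A = (D²/8)(θ − sin θ) = 2.548 m² and P = Dθ/2 = 4.132 m. Hydraulic radius R = A/P = 2.548/4.132 = 0.6167 m. Q_A = (1/0.016)·2.548·0.6167^(2/3)·√0.0016 = 4.616 m³/s.
Channel B: For a circular section of diameter D = 1.04 m at depth y = 0.512 m, the central angle is θ = 2 arccos(1 − 2y/D) = 3.111 rad. Then A = (D²/8)(θ − sin θ) = 0.4164 m² and P = Dθ/2 = 1.618 m. Hydraulic radius R = A/P = 0.4164/1.618 = 0.2574 m. Q_B = (1/0.016)·0.4164·0.2574^(2/3)·√0.0016 = 0.4213 m³/s.
Q_A = 4.616 m³/s vs Q_B = 0.4213 m³/s, so channel A carries more.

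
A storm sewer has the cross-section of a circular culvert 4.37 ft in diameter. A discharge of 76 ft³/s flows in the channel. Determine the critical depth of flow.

At critical depth, Q² T / (g A³) = 1, i.e. A³/T = Q²/g = 76²/32.2 = 179.4.
At y = 3.13 ft: A³/T = 385.6 — high.
At y = 1.76 ft: A³/T = 42.16 — low.
At y = 2.57 ft: A³/T = 179.4 — ≈ 179.4.

y_c = 2.57 ft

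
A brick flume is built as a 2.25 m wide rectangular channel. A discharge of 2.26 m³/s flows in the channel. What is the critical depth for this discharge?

y_c = 0.469 m

For a rectangular channel, critical depth y_c = (q²/g)^(1/3) where q = Q/b = 2.26/2.25 = 1.004 m²/s.
So y_c = (1.004²/9.81)^(1/3) = 0.469 m.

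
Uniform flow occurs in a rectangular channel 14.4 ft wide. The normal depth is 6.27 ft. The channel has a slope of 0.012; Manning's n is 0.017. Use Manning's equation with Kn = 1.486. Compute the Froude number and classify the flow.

supercritical

Flow area A = b·y = 14.4 × 6.27 = 90.29 ft². Wetted perimeter P = b + 2y = 14.4 + 2×6.27 = 26.94 ft.
Hydraulic radius R = A/P = 90.29/26.94 = 3.351 ft.
V = (1.486/n) R^(2/3) √S = (1.486/0.017) × 3.351^(2/3) × √0.012 = 21.44 ft/s. Hydraulic depth D_h = A/T = 90.29/14.4 = 6.27 ft.
Froude number Fr = V/√(g·D_h) = 21.44/√(32.2×6.27) = 1.51, which is greater than 1, so the flow is supercritical.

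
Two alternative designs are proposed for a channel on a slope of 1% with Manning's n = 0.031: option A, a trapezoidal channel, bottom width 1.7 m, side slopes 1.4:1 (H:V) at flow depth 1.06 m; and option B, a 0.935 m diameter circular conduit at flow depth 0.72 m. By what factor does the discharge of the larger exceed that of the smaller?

Channel A: With bottom width b = 1.7 m and side slope z = 1.4: A = (b + zy)y = (1.7 + 1.4×1.06)×1.06 = 3.375 m²; P = b + 2y√(1+z²) = 1.7 + 2×1.06×1.72 = 5.347 m. Hydraulic radius R = A/P = 3.375/5.347 = 0.6312 m. Q_A = (1/0.031)·3.375·0.6312^(2/3)·√0.01 = 8.011 m³/s.
Channel B: For a circular section of diameter D = 0.935 m at depth y = 0.72 m, the central angle is θ = 2 arccos(1 − 2y/D) = 4.283 rad. Then A = (D²/8)(θ − sin θ) = 0.5674 m² and P = Dθ/2 = 2.002 m. Hydraulic radius R = A/P = 0.5674/2.002 = 0.2834 m. Q_B = (1/0.031)·0.5674·0.2834^(2/3)·√0.01 = 0.7896 m³/s.
The larger discharge is 8.011 m³/s and the smaller is 0.7896 m³/s; the ratio is 10.1.

10.1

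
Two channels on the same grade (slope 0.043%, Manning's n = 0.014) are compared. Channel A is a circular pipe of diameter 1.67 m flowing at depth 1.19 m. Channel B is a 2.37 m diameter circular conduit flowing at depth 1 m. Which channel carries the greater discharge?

channel B

Channel A: For a circular section of diameter D = 1.67 m at depth y = 1.19 m, the central angle is θ = 2 arccos(1 − 2y/D) = 4.02 rad. Then A = (D²/8)(θ − sin θ) = 1.67 m² and P = Dθ/2 = 3.357 m. Hydraulic radius R = A/P = 1.67/3.357 = 0.4974 m. Q_A = (1/0.014)·1.67·0.4974^(2/3)·√0.00043 = 1.553 m³/s.
Channel B: For a circular section of diameter D = 2.37 m at depth y = 1 m, the central angle is θ = 2 arccos(1 − 2y/D) = 2.828 rad. Then A = (D²/8)(θ − sin θ) = 1.769 m² and P = Dθ/2 = 3.351 m. Hydraulic radius R = A/P = 1.769/3.351 = 0.5279 m. Q_B = (1/0.014)·1.769·0.5279^(2/3)·√0.00043 = 1.712 m³/s.
Q_A = 1.553 m³/s vs Q_B = 1.712 m³/s, so channel B carries more.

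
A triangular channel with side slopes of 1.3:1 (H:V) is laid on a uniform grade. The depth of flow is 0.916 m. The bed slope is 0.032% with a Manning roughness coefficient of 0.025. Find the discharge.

For a triangular section with side slope z = 1.3: A = zy² = 1.3×0.916² = 1.091 m²; P = 2y√(1+z²) = 2×0.916×1.64 = 3.005 m.
Hydraulic radius R = A/P = 1.091/3.005 = 0.363 m.
Manning's equation: Q = (1/n) A R^(2/3) S^(1/2) = (1/0.025) × 1.091 × 0.363^(2/3) × 0.00032^(1/2) = 0.397 m³/s.

Q = 0.397 m³/s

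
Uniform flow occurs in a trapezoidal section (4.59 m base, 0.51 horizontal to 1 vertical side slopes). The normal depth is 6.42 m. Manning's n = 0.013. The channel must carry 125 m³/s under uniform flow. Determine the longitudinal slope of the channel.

S = 0.000282

With bottom width b = 4.59 m and side slope z = 0.51: A = (b + zy)y = (4.59 + 0.51×6.42)×6.42 = 50.49 m²; P = b + 2y√(1+z²) = 4.59 + 2×6.42×1.123 = 19 m.
Hydraulic radius R = A/P = 50.49/19 = 2.657 m.
From Manning's equation, S = [nQ / (1 A R^(2/3))]² = [0.013 × 125 / (1 × 50.49 × 2.657^(2/3))]² = 0.000282.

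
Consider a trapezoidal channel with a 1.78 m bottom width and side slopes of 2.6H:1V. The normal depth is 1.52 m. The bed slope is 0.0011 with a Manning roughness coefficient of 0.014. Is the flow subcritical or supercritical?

subcritical

With bottom width b = 1.78 m and side slope z = 2.6: A = (b + zy)y = (1.78 + 2.6×1.52)×1.52 = 8.713 m²; P = b + 2y√(1+z²) = 1.78 + 2×1.52×2.786 = 10.25 m.
Hydraulic radius R = A/P = 8.713/10.25 = 0.8501 m.
V = (1/n) R^(2/3) √S = (1/0.014) × 0.8501^(2/3) × √0.0011 = 2.126 m/s. Hydraulic depth D_h = A/T = 8.713/9.684 = 0.8997 m.
Froude number Fr = V/√(g·D_h) = 2.126/√(9.81×0.8997) = 0.716, which is less than 1, so the flow is subcritical.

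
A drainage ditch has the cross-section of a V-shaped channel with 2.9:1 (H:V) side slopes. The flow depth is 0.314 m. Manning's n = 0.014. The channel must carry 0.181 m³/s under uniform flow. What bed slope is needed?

S = 0.000999

For a triangular section with side slope z = 2.9: A = zy² = 2.9×0.314² = 0.2859 m²; P = 2y√(1+z²) = 2×0.314×3.068 = 1.926 m.
Hydraulic radius R = A/P = 0.2859/1.926 = 0.1484 m.
From Manning's equation, S = [nQ / (1 A R^(2/3))]² = [0.014 × 0.181 / (1 × 0.2859 × 0.1484^(2/3))]² = 0.000999.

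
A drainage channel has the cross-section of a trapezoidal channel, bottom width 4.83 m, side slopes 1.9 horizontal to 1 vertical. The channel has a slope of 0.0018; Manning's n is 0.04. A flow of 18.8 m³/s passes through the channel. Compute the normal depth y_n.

y_n = 1.86 m

Manning's equation rearranged: A R^(2/3) = nQ / (1·√S) = 0.04 × 18.8 / (√0.0018) = 17.72.
At y = 2.32 m: A R^(2/3) = 27.44 — high.
At y = 1.58 m: A R^(2/3) = 12.91 — low.
At y = 1.86 m: A R^(2/3) = 17.7 — close enough.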